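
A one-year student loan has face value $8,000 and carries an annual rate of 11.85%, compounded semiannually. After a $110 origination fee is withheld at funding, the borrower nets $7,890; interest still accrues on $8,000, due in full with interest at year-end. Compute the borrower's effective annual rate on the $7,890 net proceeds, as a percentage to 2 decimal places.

13.77%

Amount owed after one year: 8,000 × (1 + 0.1185/2)^2 = 8,000 × 1.122011 = $8,976.08.
Effective rate on net proceeds: 8,976.08 / 7,890 − 1 = 0.137653 = 13.77%.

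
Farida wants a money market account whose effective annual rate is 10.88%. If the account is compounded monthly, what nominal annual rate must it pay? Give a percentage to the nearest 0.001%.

(1 + r/12)^12 − 1 = 0.1088, so 1 + r/12 = 1.1088^(1/12).
r/12 = 0.008644, so r = 0.103724 = 10.372%.

10.372%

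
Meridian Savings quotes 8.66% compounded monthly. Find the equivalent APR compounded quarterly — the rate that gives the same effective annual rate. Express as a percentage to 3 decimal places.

8.723%

EAR = (1 + 0.0866/12)^12 − 1 = 0.090121.
Solve (1 + r/4)^4 = 1.090121: r/4 = 1.090121^(1/4) − 1 = 0.021807, so r = 0.087226 = 8.723%.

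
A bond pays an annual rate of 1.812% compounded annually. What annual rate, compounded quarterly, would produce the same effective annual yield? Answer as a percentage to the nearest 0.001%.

1.800%

Compounded annually, EAR = nominal = 0.018120.
Solve (1 + r/4)^4 = 1.018120: r/4 = 1.018120^(1/4) − 1 = 0.004500, so r = 0.017998 = 1.800%.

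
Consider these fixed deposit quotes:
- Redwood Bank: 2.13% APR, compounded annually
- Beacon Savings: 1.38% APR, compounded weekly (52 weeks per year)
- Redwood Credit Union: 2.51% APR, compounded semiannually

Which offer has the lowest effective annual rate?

Redwood Bank: compounded annually, EAR = 2.130%
Beacon Savings: (1 + 0.0138/52)^52 − 1 = 1.389%
Redwood Credit Union: (1 + 0.0251/2)^2 − 1 = 2.526%
The lowest effective annual rate is Beacon Savings at 1.389%.

Beacon Savings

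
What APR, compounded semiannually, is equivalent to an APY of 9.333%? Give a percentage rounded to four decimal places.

9.1248%

(1 + r/2)^2 − 1 = 0.09333, so 1 + r/2 = 1.09333^(1/2).
r/2 = 0.045624, so r = 0.091248 = 9.1248%.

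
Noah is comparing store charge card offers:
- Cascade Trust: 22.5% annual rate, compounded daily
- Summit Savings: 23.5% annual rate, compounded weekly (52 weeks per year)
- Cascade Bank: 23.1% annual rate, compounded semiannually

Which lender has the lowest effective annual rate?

Cascade Bank

Cascade Trust: (1 + 0.225/365)^365 − 1 = 25.224%
Summit Savings: (1 + 0.235/52)^52 − 1 = 26.424%
Cascade Bank: (1 + 0.231/2)^2 − 1 = 24.434%
The lowest effective annual rate is Cascade Bank at 24.434%.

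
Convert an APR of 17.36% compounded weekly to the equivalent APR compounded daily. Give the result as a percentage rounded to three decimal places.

EAR = (1 + 0.1736/52)^52 − 1 = 0.189236.
Solve (1 + r/365)^365 = 1.189236: r/365 = 1.189236^(1/365) − 1 = 0.000475, so r = 0.173352 = 17.335%.

17.335%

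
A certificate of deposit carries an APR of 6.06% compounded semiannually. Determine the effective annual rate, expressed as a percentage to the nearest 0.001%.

6.152%

EAR = (1 + 0.0606/2)^2 − 1.
= 1.061518 − 1 = 6.152%.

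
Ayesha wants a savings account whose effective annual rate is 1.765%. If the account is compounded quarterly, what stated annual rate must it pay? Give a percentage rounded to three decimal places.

1.753%

(1 + r/4)^4 − 1 = 0.01765, so 1 + r/4 = 1.01765^(1/4).
r/4 = 0.004384, so r = 0.017534 = 1.753%.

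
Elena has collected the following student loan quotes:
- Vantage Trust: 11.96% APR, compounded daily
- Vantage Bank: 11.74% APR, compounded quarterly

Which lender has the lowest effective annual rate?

Vantage Bank

Vantage Trust: (1 + 0.1196/365)^365 − 1 = 12.702%
Vantage Bank: (1 + 0.1174/4)^4 − 1 = 12.267%
The lowest effective annual rate is Vantage Bank at 12.267%.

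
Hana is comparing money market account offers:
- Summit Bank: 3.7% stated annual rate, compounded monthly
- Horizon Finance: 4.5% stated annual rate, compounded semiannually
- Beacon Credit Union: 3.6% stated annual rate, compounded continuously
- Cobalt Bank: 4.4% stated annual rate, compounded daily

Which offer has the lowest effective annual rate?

Beacon Credit Union

Summit Bank: (1 + 0.037/12)^12 − 1 = 3.763%
Horizon Finance: (1 + 0.045/2)^2 − 1 = 4.551%
Beacon Credit Union: e^0.036 − 1 = 3.666%
Cobalt Bank: (1 + 0.044/365)^365 − 1 = 4.498%
The lowest effective annual rate is Beacon Credit Union at 3.666%.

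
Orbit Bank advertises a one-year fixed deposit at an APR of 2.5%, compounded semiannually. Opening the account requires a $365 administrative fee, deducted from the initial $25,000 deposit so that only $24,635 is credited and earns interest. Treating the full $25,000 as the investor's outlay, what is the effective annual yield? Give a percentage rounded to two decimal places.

Value after one year: 24,635 × (1 + 0.025/2)^2 = 24,635 × 1.025156 = $25,254.72.
Effective yield on the $25,000 outlay: 25,254.72 / 25,000 − 1 = 0.010189 = 1.02%.

1.02%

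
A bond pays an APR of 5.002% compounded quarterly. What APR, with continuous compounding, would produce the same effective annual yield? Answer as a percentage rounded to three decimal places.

4.971%

EAR = (1 + 0.05002/4)^4 − 1 = 0.050966.
Equivalent continuous rate: r = ln(1 + 0.050966) = 0.049710 = 4.971%.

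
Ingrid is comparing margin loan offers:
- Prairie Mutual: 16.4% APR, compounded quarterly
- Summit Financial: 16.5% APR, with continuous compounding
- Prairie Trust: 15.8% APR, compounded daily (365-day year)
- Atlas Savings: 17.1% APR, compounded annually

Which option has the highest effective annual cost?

Summit Financial

Prairie Mutual: (1 + 0.164/4)^4 − 1 = 17.436%
Summit Financial: e^0.165 − 1 = 17.939%
Prairie Trust: (1 + 0.158/365)^365 − 1 = 17.113%
Atlas Savings: compounded annually, EAR = 17.100%
The highest effective annual rate is Summit Financial at 17.939%.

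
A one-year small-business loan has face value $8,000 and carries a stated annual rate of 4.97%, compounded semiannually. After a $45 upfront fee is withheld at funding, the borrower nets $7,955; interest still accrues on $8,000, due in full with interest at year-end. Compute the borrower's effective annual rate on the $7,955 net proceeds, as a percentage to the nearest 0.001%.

5.626%

Amount owed after one year: 8,000 × (1 + 0.0497/2)^2 = 8,000 × 1.050318 = $8,402.54.
Effective rate on net proceeds: 8,402.54 / 7,955 − 1 = 0.056259 = 5.626%.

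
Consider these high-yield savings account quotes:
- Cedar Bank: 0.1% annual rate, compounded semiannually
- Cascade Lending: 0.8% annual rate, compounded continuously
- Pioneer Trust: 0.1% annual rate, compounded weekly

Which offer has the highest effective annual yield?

Cedar Bank: (1 + 0.001/2)^2 − 1 = 0.100%
Cascade Lending: e^0.008 − 1 = 0.803%
Pioneer Trust: (1 + 0.001/52)^52 − 1 = 0.100%
The highest effective annual rate is Cascade Lending at 0.803%.

Cascade Lending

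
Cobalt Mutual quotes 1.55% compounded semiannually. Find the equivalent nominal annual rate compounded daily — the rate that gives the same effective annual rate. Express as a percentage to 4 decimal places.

1.5441%

EAR = (1 + 0.0155/2)^2 − 1 = 0.015560.
Solve (1 + r/365)^365 = 1.015560: r/365 = 1.015560^(1/365) − 1 = 0.000042, so r = 0.015441 = 1.5441%.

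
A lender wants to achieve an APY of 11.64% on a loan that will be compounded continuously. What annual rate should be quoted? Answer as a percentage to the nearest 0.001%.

Continuous: nominal r satisfies e^r − 1 = 0.1164.
r = ln(1 + 0.1164) = ln(1.1164) = 0.110109 = 11.011%.

11.011%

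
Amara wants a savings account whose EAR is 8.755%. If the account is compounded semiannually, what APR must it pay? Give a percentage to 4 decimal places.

8.5713%

(1 + r/2)^2 − 1 = 0.08755, so 1 + r/2 = 1.08755^(1/2).
r/2 = 0.042857, so r = 0.085713 = 8.5713%.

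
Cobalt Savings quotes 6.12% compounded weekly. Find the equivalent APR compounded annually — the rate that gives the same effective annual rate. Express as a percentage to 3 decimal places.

EAR = (1 + 0.0612/52)^52 − 1 = 0.063073.
Compounded annually, the equivalent nominal rate is the EAR itself: 6.307%.

6.307%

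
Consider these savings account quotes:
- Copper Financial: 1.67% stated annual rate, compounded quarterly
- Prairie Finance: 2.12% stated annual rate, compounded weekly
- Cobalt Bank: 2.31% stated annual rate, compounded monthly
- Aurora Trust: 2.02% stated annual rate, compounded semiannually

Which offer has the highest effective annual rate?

Copper Financial: (1 + 0.0167/4)^4 − 1 = 1.680%
Prairie Finance: (1 + 0.0212/52)^52 − 1 = 2.142%
Cobalt Bank: (1 + 0.0231/12)^12 − 1 = 2.335%
Aurora Trust: (1 + 0.0202/2)^2 − 1 = 2.030%
The highest effective annual rate is Cobalt Bank at 2.335%.

Cobalt Bank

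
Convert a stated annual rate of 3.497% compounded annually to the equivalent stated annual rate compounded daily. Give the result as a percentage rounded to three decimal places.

3.437%

Compounded annually, EAR = nominal = 0.034970.
Solve (1 + r/365)^365 = 1.034970: r/365 = 1.034970^(1/365) − 1 = 0.000094, so r = 0.034374 = 3.437%.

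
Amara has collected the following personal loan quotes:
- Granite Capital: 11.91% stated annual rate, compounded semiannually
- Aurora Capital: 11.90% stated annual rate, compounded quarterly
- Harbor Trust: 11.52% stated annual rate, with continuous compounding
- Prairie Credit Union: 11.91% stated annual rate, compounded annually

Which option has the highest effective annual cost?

Aurora Capital

Granite Capital: (1 + 0.1191/2)^2 − 1 = 12.265%
Aurora Capital: (1 + 0.1190/4)^4 − 1 = 12.442%
Harbor Trust: e^0.1152 − 1 = 12.210%
Prairie Credit Union: compounded annually, EAR = 11.910%
The highest effective annual rate is Aurora Capital at 12.442%.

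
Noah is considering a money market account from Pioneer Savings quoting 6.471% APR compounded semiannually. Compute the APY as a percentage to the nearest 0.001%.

EAR = (1 + 0.06471/2)^2 − 1.
= 1.065757 − 1 = 6.576%.

6.576%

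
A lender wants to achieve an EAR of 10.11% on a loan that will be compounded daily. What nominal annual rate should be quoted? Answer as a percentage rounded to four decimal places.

(1 + r/365)^365 − 1 = 0.1011, so 1 + r/365 = 1.1011^(1/365).
r/365 = 0.000264, so r = 0.096322 = 9.6322%.

9.6322%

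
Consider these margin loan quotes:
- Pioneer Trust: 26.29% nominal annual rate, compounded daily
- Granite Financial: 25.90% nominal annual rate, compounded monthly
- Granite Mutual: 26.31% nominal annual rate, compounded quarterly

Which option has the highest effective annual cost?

Pioneer Trust: (1 + 0.2629/365)^365 − 1 = 30.057%
Granite Financial: (1 + 0.2590/12)^12 − 1 = 29.207%
Granite Mutual: (1 + 0.2631/4)^4 − 1 = 29.022%
The highest effective annual rate is Pioneer Trust at 30.057%.

Pioneer Trust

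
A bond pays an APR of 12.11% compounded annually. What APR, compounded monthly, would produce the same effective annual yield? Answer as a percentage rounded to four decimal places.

11.4857%

Compounded annually, EAR = nominal = 0.121100.
Solve (1 + r/12)^12 = 1.121100: r/12 = 1.121100^(1/12) − 1 = 0.009571, so r = 0.114857 = 11.4857%.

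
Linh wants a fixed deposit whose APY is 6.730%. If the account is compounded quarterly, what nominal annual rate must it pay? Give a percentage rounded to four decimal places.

(1 + r/4)^4 − 1 = 0.06730, so 1 + r/4 = 1.06730^(1/4).
r/4 = 0.016416, so r = 0.065665 = 6.5665%.

6.5665%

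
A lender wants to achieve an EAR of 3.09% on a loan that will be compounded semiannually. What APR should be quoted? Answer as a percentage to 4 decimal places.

(1 + r/2)^2 − 1 = 0.0309, so 1 + r/2 = 1.0309^(1/2).
r/2 = 0.015332, so r = 0.030665 = 3.0665%.

3.0665%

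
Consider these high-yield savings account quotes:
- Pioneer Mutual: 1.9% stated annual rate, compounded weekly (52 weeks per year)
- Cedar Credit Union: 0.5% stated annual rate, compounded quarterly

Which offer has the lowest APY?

Pioneer Mutual: (1 + 0.019/52)^52 − 1 = 1.918%
Cedar Credit Union: (1 + 0.005/4)^4 − 1 = 0.501%
The lowest effective annual rate is Cedar Credit Union at 0.501%.

Cedar Credit Union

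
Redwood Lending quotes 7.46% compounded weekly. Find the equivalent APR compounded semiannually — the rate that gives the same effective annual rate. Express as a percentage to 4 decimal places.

EAR = (1 + 0.0746/52)^52 − 1 = 0.077395.
Solve (1 + r/2)^2 = 1.077395: r/2 = 1.077395^(1/2) − 1 = 0.037977, so r = 0.075953 = 7.5953%.

7.5953%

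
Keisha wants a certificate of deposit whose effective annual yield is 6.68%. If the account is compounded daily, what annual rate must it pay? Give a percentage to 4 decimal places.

(1 + r/365)^365 − 1 = 0.0668, so 1 + r/365 = 1.0668^(1/365).
r/365 = 0.000177, so r = 0.064669 = 6.4669%.

6.4669%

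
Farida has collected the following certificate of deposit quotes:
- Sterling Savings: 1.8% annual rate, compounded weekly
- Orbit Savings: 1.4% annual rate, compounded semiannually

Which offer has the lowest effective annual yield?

Orbit Savings

Sterling Savings: (1 + 0.018/52)^52 − 1 = 1.816%
Orbit Savings: (1 + 0.014/2)^2 − 1 = 1.405%
The lowest effective annual rate is Orbit Savings at 1.405%.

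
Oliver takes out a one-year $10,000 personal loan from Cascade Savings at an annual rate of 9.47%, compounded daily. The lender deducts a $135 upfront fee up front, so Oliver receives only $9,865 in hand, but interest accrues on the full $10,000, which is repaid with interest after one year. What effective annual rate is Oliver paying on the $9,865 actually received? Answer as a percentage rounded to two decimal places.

11.44%

Amount owed after one year: 10,000 × (1 + 0.0947/365)^365 = 10,000 × 1.099316 = $10,993.16.
Effective rate on net proceeds: 10,993.16 / 9,865 − 1 = 0.114359 = 11.44%.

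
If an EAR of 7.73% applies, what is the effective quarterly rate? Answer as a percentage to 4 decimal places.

1.8789%

The per-quarter rate i satisfies (1 + i)^4 = 1 + 0.0773.
i = 1.0773^(1/4) − 1 = 0.0187888 = 1.8789%.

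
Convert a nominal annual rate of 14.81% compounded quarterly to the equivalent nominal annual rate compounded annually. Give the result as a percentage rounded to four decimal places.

15.6530%

EAR = (1 + 0.1481/4)^4 − 1 = 0.156530.
Compounded annually, the equivalent nominal rate is the EAR itself: 15.6530%.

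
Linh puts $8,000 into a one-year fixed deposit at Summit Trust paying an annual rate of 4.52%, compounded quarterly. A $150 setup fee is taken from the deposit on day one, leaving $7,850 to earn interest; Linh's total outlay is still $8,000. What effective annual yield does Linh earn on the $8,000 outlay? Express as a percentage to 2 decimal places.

Value after one year: 7,850 × (1 + 0.0452/4)^4 = 7,850 × 1.045972 = $8,210.88.
Effective yield on the $8,000 outlay: 8,210.88 / 8,000 − 1 = 0.026360 = 2.64%.

2.64%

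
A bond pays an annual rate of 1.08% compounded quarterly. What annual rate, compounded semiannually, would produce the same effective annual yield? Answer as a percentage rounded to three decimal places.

1.081%

EAR = (1 + 0.0108/4)^4 − 1 = 0.010844.
Solve (1 + r/2)^2 = 1.010844: r/2 = 1.010844^(1/2) − 1 = 0.005407, so r = 0.010815 = 1.081%.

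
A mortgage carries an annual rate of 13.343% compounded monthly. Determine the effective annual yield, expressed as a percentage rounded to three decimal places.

EAR = (1 + 0.13343/12)^12 − 1.
= (1 + 0.011119)^12 − 1 = 1.141900 − 1 = 14.190%.

14.190%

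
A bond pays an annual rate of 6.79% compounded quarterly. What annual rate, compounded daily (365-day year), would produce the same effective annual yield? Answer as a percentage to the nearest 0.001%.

EAR = (1 + 0.0679/4)^4 − 1 = 0.069649.
Solve (1 + r/365)^365 = 1.069649: r/365 = 1.069649^(1/365) − 1 = 0.000184, so r = 0.067336 = 6.734%.

6.734%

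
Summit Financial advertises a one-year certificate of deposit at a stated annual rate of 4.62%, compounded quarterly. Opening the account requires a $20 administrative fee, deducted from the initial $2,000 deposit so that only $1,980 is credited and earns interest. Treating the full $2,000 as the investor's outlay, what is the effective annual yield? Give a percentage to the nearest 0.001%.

Value after one year: 1,980 × (1 + 0.0462/4)^4 = 1,980 × 1.047007 = $2,073.07.
Effective yield on the $2,000 outlay: 2,073.07 / 2,000 − 1 = 0.036537 = 3.654%.

3.654%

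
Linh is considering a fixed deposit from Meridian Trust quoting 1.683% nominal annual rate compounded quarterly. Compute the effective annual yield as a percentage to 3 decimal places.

EAR = (1 + 0.01683/4)^4 − 1.
= (1 + 0.004208)^4 − 1 = 1.016937 − 1 = 1.694%.

1.694%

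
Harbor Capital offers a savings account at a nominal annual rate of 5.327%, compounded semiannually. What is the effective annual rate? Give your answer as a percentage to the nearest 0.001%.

5.398%

EAR = (1 + 0.05327/2)^2 − 1.
= 1.053979 − 1 = 5.398%.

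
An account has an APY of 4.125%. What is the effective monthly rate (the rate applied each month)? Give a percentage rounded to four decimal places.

0.3374%

The per-month rate i satisfies (1 + i)^12 = 1 + 0.04125.
i = 1.04125^(1/12) − 1 = 0.0033742 = 0.3374%.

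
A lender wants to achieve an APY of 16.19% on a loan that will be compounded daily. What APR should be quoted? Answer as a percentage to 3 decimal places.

15.009%

(1 + r/365)^365 − 1 = 0.1619, so 1 + r/365 = 1.1619^(1/365).
r/365 = 0.000411, so r = 0.150087 = 15.009%.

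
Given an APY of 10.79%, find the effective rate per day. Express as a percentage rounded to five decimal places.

The per-day rate i satisfies (1 + i)^365 = 1 + 0.1079.
i = 1.1079^(1/365) − 1 = 0.0002808 = 0.02808%.

0.02808%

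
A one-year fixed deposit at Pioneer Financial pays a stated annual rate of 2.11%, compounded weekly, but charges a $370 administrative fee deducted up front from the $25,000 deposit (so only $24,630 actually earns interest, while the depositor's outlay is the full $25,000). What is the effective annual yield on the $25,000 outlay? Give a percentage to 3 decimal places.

Value after one year: 24,630 × (1 + 0.0211/52)^52 = 24,630 × 1.021320 = $25,155.11.
Effective yield on the $25,000 outlay: 25,155.11 / 25,000 − 1 = 0.006204 = 0.620%.

0.620%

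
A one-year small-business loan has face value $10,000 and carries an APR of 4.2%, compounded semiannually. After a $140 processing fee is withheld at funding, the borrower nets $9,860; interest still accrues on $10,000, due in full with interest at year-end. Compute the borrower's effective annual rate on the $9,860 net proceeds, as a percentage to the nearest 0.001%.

5.724%

Amount owed after one year: 10,000 × (1 + 0.042/2)^2 = 10,000 × 1.042441 = $10,424.41.
Effective rate on net proceeds: 10,424.41 / 9,860 − 1 = 0.057242 = 5.724%.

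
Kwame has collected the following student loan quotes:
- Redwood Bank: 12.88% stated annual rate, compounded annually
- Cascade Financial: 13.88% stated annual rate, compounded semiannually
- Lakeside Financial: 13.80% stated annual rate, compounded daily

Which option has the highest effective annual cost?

Redwood Bank: compounded annually, EAR = 12.880%
Cascade Financial: (1 + 0.1388/2)^2 − 1 = 14.362%
Lakeside Financial: (1 + 0.1380/365)^365 − 1 = 14.795%
The highest effective annual rate is Lakeside Financial at 14.795%.

Lakeside Financial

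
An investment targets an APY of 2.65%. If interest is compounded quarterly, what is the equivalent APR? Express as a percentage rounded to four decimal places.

2.6241%

(1 + r/4)^4 − 1 = 0.0265, so 1 + r/4 = 1.0265^(1/4).
r/4 = 0.006560, so r = 0.026241 = 2.6241%.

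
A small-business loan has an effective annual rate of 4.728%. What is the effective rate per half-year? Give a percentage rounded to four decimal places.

2.3367%

The per-half-year rate i satisfies (1 + i)^2 = 1 + 0.04728.
i = 1.04728^(1/2) − 1 = 0.0233670 = 2.3367%.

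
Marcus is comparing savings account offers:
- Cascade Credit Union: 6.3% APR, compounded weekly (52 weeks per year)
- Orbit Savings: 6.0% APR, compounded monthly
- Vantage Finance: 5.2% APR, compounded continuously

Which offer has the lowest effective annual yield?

Cascade Credit Union: (1 + 0.063/52)^52 − 1 = 6.499%
Orbit Savings: (1 + 0.060/12)^12 − 1 = 6.168%
Vantage Finance: e^0.052 − 1 = 5.338%
The lowest effective annual rate is Vantage Finance at 5.338%.

Vantage Finance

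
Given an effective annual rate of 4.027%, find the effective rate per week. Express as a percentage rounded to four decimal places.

The per-week rate i satisfies (1 + i)^52 = 1 + 0.04027.
i = 1.04027^(1/52) − 1 = 0.0007595 = 0.0760%.

0.0760%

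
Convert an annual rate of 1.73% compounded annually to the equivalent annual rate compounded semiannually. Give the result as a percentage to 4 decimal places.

Compounded annually, EAR = nominal = 0.017300.
Solve (1 + r/2)^2 = 1.017300: r/2 = 1.017300^(1/2) − 1 = 0.008613, so r = 0.017226 = 1.7226%.

1.7226%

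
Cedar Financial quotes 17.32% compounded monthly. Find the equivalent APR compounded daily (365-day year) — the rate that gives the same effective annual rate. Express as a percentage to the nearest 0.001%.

17.200%

EAR = (1 + 0.1732/12)^12 − 1 = 0.187633.
Solve (1 + r/365)^365 = 1.187633: r/365 = 1.187633^(1/365) − 1 = 0.000471, so r = 0.172002 = 17.200%.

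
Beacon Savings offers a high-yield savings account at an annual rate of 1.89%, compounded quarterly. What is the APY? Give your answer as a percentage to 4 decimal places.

EAR = (1 + 0.0189/4)^4 − 1.
= (1 + 0.004725)^4 − 1 = 1.019034 − 1 = 1.9034%.

1.9034%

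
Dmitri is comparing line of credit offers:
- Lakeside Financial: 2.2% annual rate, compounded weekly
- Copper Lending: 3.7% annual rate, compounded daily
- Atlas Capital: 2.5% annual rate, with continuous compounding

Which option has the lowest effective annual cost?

Lakeside Financial

Lakeside Financial: (1 + 0.022/52)^52 − 1 = 2.224%
Copper Lending: (1 + 0.037/365)^365 − 1 = 3.769%
Atlas Capital: e^0.025 − 1 = 2.532%
The lowest effective annual rate is Lakeside Financial at 2.224%.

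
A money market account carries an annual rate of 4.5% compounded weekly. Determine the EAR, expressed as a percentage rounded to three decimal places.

EAR = (1 + 0.045/52)^52 − 1.
= (1 + 0.000865)^52 − 1 = 1.046008 − 1 = 4.601%.

4.601%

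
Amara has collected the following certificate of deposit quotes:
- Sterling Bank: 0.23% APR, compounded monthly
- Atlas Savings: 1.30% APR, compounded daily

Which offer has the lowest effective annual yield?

Sterling Bank

Sterling Bank: (1 + 0.0023/12)^12 − 1 = 0.230%
Atlas Savings: (1 + 0.0130/365)^365 − 1 = 1.308%
The lowest effective annual rate is Sterling Bank at 0.230%.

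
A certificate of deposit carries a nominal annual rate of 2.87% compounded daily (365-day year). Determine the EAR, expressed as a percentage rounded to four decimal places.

2.9115%

EAR = (1 + 0.0287/365)^365 − 1.
= (1 + 0.000079)^365 − 1 = 1.029115 − 1 = 2.9115%.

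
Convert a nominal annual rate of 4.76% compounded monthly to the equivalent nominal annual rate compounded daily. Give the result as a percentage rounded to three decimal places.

EAR = (1 + 0.0476/12)^12 − 1 = 0.048652.
Solve (1 + r/365)^365 = 1.048652: r/365 = 1.048652^(1/365) − 1 = 0.000130, so r = 0.047509 = 4.751%.

4.751%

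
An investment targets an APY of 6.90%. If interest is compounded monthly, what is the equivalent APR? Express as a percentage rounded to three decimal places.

6.691%

(1 + r/12)^12 − 1 = 0.0690, so 1 + r/12 = 1.0690^(1/12).
r/12 = 0.005576, so r = 0.066909 = 6.691%.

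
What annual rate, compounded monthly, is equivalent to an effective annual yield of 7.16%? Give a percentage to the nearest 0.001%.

6.935%

(1 + r/12)^12 − 1 = 0.0716, so 1 + r/12 = 1.0716^(1/12).
r/12 = 0.005779, so r = 0.069352 = 6.935%.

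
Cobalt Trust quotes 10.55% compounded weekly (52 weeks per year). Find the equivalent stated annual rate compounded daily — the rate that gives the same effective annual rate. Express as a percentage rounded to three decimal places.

EAR = (1 + 0.1055/52)^52 − 1 = 0.111147.
Solve (1 + r/365)^365 = 1.111147: r/365 = 1.111147^(1/365) − 1 = 0.000289, so r = 0.105408 = 10.541%.

10.541%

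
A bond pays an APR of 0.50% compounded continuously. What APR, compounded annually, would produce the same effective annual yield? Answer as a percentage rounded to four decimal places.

EAR under continuous compounding: e^0.0050 − 1 = 0.005013.
Compounded annually, the equivalent nominal rate is the EAR itself: 0.5013%.

0.5013%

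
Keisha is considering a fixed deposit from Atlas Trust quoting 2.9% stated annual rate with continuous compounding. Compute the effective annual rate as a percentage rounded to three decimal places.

2.942%

With continuous compounding, EAR = e^0.029 − 1.
e^0.029 = 1.029425, so EAR = 0.029425 = 2.942%.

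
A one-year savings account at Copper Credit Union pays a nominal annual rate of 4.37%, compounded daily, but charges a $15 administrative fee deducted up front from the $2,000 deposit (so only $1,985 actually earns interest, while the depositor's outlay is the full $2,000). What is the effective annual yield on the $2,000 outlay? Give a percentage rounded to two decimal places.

Value after one year: 1,985 × (1 + 0.0437/365)^365 = 1,985 × 1.044666 = $2,073.66.
Effective yield on the $2,000 outlay: 2,073.66 / 2,000 − 1 = 0.036831 = 3.68%.

3.68%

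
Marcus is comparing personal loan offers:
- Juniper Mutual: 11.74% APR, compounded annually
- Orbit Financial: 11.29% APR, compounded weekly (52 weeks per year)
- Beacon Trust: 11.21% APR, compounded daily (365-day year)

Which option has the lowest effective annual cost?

Juniper Mutual

Juniper Mutual: compounded annually, EAR = 11.740%
Orbit Financial: (1 + 0.1129/52)^52 − 1 = 11.938%
Beacon Trust: (1 + 0.1121/365)^365 − 1 = 11.861%
The lowest effective annual rate is Juniper Mutual at 11.740%.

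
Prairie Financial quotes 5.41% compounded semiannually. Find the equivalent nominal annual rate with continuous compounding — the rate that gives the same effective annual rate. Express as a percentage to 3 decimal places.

5.338%

EAR = (1 + 0.0541/2)^2 − 1 = 0.054832.
Equivalent continuous rate: r = ln(1 + 0.054832) = 0.053381 = 5.338%.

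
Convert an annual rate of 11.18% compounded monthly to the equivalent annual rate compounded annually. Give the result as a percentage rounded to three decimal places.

11.771%

EAR = (1 + 0.1118/12)^12 − 1 = 0.117711.
Compounded annually, the equivalent nominal rate is the EAR itself: 11.771%.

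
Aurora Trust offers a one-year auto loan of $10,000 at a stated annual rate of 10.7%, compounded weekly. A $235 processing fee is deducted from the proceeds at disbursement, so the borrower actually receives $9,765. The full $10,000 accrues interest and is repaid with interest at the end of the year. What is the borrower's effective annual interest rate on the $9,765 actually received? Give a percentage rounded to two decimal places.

Amount owed after one year: 10,000 × (1 + 0.107/52)^52 = 10,000 × 1.112812 = $11,128.12.
Effective rate on net proceeds: 11,128.12 / 9,765 − 1 = 0.139592 = 13.96%.

13.96%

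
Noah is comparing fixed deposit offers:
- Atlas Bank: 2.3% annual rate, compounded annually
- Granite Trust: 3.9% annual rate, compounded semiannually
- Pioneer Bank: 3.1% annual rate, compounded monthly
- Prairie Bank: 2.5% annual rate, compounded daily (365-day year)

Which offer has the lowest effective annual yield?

Atlas Bank: compounded annually, EAR = 2.300%
Granite Trust: (1 + 0.039/2)^2 − 1 = 3.938%
Pioneer Bank: (1 + 0.031/12)^12 − 1 = 3.144%
Prairie Bank: (1 + 0.025/365)^365 − 1 = 2.531%
The lowest effective annual rate is Atlas Bank at 2.300%.

Atlas Bank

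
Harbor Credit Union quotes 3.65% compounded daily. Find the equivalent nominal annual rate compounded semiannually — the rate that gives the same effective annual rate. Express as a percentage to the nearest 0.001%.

3.683%

EAR = (1 + 0.0365/365)^365 − 1 = 0.037172.
Solve (1 + r/2)^2 = 1.037172: r/2 = 1.037172^(1/2) − 1 = 0.018417, so r = 0.036833 = 3.683%.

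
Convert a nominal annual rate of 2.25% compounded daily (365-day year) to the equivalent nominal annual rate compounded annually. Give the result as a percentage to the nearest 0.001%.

EAR = (1 + 0.0225/365)^365 − 1 = 0.022754.
Compounded annually, the equivalent nominal rate is the EAR itself: 2.275%.

2.275%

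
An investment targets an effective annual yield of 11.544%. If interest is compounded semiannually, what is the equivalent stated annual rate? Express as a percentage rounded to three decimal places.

(1 + r/2)^2 − 1 = 0.11544, so 1 + r/2 = 1.11544^(1/2).
r/2 = 0.056144, so r = 0.112288 = 11.229%.

11.229%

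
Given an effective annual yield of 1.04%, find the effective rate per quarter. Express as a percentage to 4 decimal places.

0.2590%

The per-quarter rate i satisfies (1 + i)^4 = 1 + 0.0104.
i = 1.0104^(1/4) − 1 = 0.0025899 = 0.2590%.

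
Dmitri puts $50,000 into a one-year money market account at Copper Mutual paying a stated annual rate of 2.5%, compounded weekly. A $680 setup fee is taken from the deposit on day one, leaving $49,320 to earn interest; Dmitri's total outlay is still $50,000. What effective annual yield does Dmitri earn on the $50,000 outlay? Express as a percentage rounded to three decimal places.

1.136%

Value after one year: 49,320 × (1 + 0.025/52)^52 = 49,320 × 1.025309 = $50,568.24.
Effective yield on the $50,000 outlay: 50,568.24 / 50,000 − 1 = 0.011365 = 1.136%.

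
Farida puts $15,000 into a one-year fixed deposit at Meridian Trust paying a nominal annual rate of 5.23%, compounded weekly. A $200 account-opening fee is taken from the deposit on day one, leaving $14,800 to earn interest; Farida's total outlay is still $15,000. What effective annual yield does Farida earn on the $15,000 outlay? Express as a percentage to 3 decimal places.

3.962%

Value after one year: 14,800 × (1 + 0.0523/52)^52 = 14,800 × 1.053664 = $15,594.23.
Effective yield on the $15,000 outlay: 15,594.23 / 15,000 − 1 = 0.039615 = 3.962%.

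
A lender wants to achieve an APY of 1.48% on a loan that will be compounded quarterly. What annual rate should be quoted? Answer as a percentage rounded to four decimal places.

1.4719%

(1 + r/4)^4 − 1 = 0.0148, so 1 + r/4 = 1.0148^(1/4).
r/4 = 0.003680, so r = 0.014719 = 1.4719%.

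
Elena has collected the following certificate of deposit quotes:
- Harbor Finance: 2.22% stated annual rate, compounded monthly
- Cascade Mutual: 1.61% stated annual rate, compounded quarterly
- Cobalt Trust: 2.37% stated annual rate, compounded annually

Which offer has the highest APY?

Cobalt Trust

Harbor Finance: (1 + 0.0222/12)^12 − 1 = 2.243%
Cascade Mutual: (1 + 0.0161/4)^4 − 1 = 1.620%
Cobalt Trust: compounded annually, EAR = 2.370%
The highest effective annual rate is Cobalt Trust at 2.370%.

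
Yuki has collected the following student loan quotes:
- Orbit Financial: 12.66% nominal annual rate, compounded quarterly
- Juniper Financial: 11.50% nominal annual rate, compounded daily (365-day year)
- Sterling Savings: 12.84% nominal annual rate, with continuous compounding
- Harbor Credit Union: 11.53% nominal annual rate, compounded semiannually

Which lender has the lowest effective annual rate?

Orbit Financial: (1 + 0.1266/4)^4 − 1 = 13.274%
Juniper Financial: (1 + 0.1150/365)^365 − 1 = 12.185%
Sterling Savings: e^0.1284 − 1 = 13.701%
Harbor Credit Union: (1 + 0.1153/2)^2 − 1 = 11.862%
The lowest effective annual rate is Harbor Credit Union at 11.862%.

Harbor Credit Union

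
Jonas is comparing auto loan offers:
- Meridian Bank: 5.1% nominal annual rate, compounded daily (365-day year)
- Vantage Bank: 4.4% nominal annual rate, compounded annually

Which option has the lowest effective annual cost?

Meridian Bank: (1 + 0.051/365)^365 − 1 = 5.232%
Vantage Bank: compounded annually, EAR = 4.400%
The lowest effective annual rate is Vantage Bank at 4.400%.

Vantage Bank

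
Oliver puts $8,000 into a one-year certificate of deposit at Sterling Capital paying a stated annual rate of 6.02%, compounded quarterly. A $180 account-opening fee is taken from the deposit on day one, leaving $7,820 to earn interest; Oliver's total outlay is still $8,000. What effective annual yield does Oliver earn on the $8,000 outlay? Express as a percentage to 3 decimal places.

3.769%

Value after one year: 7,820 × (1 + 0.0602/4)^4 = 7,820 × 1.061573 = $8,301.50.
Effective yield on the $8,000 outlay: 8,301.50 / 8,000 − 1 = 0.037687 = 3.769%.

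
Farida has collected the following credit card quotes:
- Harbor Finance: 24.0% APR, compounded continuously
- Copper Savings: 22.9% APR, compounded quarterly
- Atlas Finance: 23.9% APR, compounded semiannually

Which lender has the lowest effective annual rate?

Harbor Finance: e^0.240 − 1 = 27.125%
Copper Savings: (1 + 0.229/4)^4 − 1 = 24.943%
Atlas Finance: (1 + 0.239/2)^2 − 1 = 25.328%
The lowest effective annual rate is Copper Savings at 24.943%.

Copper Savings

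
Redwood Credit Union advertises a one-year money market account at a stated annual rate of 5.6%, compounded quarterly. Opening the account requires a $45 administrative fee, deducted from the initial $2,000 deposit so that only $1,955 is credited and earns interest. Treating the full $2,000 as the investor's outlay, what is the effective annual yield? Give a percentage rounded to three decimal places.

3.340%

Value after one year: 1,955 × (1 + 0.056/4)^4 = 1,955 × 1.057187 = $2,066.80.
Effective yield on the $2,000 outlay: 2,066.80 / 2,000 − 1 = 0.033400 = 3.340%.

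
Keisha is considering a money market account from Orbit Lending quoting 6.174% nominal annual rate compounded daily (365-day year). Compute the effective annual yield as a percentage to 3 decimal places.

6.368%

EAR = (1 + 0.06174/365)^365 − 1.
= (1 + 0.000169)^365 − 1 = 1.063680 − 1 = 6.368%.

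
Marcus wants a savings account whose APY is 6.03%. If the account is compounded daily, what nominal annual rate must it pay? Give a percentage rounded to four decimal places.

5.8557%

(1 + r/365)^365 − 1 = 0.0603, so 1 + r/365 = 1.0603^(1/365).
r/365 = 0.000160, so r = 0.058557 = 5.8557%.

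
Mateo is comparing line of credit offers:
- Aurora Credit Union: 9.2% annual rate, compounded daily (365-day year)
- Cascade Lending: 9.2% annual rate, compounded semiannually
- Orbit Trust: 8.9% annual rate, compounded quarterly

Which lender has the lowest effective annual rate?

Orbit Trust

Aurora Credit Union: (1 + 0.092/365)^365 − 1 = 9.635%
Cascade Lending: (1 + 0.092/2)^2 − 1 = 9.412%
Orbit Trust: (1 + 0.089/4)^4 − 1 = 9.201%
The lowest effective annual rate is Orbit Trust at 9.201%.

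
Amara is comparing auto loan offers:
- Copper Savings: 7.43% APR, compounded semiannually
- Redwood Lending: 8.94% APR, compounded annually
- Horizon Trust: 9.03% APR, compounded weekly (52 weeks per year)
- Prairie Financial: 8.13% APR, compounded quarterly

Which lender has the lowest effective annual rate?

Copper Savings: (1 + 0.0743/2)^2 − 1 = 7.568%
Redwood Lending: compounded annually, EAR = 8.940%
Horizon Trust: (1 + 0.0903/52)^52 − 1 = 9.442%
Prairie Financial: (1 + 0.0813/4)^4 − 1 = 8.381%
The lowest effective annual rate is Copper Savings at 7.568%.

Copper Savings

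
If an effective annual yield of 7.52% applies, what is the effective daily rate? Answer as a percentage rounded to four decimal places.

0.0199%

The per-day rate i satisfies (1 + i)^365 = 1 + 0.0752.
i = 1.0752^(1/365) − 1 = 0.0001987 = 0.0199%.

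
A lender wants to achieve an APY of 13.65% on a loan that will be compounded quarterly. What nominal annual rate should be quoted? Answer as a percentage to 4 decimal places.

13.0022%

(1 + r/4)^4 − 1 = 0.1365, so 1 + r/4 = 1.1365^(1/4).
r/4 = 0.032505, so r = 0.130022 = 13.0022%.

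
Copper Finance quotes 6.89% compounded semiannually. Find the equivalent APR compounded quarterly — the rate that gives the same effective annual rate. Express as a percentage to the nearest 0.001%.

EAR = (1 + 0.0689/2)^2 − 1 = 0.070087.
Solve (1 + r/4)^4 = 1.070087: r/4 = 1.070087^(1/4) − 1 = 0.017079, so r = 0.068317 = 6.832%.

6.832%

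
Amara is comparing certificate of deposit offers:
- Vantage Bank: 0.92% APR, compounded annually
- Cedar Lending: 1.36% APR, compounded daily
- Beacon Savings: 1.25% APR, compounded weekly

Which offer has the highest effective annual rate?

Vantage Bank: compounded annually, EAR = 0.920%
Cedar Lending: (1 + 0.0136/365)^365 − 1 = 1.369%
Beacon Savings: (1 + 0.0125/52)^52 − 1 = 1.258%
The highest effective annual rate is Cedar Lending at 1.369%.

Cedar Lending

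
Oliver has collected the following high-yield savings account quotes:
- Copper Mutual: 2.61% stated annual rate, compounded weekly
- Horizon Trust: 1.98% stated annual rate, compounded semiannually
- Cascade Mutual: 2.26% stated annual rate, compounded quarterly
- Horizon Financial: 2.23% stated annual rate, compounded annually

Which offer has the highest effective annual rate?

Copper Mutual: (1 + 0.0261/52)^52 − 1 = 2.644%
Horizon Trust: (1 + 0.0198/2)^2 − 1 = 1.990%
Cascade Mutual: (1 + 0.0226/4)^4 − 1 = 2.279%
Horizon Financial: compounded annually, EAR = 2.230%
The highest effective annual rate is Copper Mutual at 2.644%.

Copper Mutual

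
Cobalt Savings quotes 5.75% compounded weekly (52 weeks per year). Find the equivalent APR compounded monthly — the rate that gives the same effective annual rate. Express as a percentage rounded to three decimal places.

EAR = (1 + 0.0575/52)^52 − 1 = 0.059152.
Solve (1 + r/12)^12 = 1.059152: r/12 = 1.059152^(1/12) − 1 = 0.004801, so r = 0.057606 = 5.761%.

5.761%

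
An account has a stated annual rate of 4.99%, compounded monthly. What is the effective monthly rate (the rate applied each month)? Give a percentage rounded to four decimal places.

With a nominal annual rate compounded monthly, the periodic rate is the nominal rate divided by 12.
i = 0.0499 / 12 = 0.0041583 = 0.4158%.

0.4158%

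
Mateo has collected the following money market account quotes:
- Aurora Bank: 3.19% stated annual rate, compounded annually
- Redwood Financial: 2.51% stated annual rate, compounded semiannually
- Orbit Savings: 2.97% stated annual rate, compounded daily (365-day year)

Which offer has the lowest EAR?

Aurora Bank: compounded annually, EAR = 3.190%
Redwood Financial: (1 + 0.0251/2)^2 − 1 = 2.526%
Orbit Savings: (1 + 0.0297/365)^365 − 1 = 3.014%
The lowest effective annual rate is Redwood Financial at 2.526%.

Redwood Financial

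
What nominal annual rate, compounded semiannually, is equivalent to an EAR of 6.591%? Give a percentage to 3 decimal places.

6.486%

(1 + r/2)^2 − 1 = 0.06591, so 1 + r/2 = 1.06591^(1/2).
r/2 = 0.032429, so r = 0.064858 = 6.486%.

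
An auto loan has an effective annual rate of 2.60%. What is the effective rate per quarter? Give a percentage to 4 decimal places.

0.6438%

The per-quarter rate i satisfies (1 + i)^4 = 1 + 0.0260.
i = 1.0260^(1/4) − 1 = 0.0064376 = 0.6438%.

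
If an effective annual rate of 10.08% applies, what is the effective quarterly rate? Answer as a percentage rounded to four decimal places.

The per-quarter rate i satisfies (1 + i)^4 = 1 + 0.1008.
i = 1.1008^(1/4) − 1 = 0.0242998 = 2.4300%.

2.4300%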